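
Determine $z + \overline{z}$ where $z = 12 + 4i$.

z + conjugate(z) = (a + bi) + (a - bi) = 2a
= 2 * 12 = 24


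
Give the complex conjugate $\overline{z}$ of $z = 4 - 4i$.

If z = a + bi, then conjugate(z) = a - bi
conjugate(4 - 4i) = 4 + 4i


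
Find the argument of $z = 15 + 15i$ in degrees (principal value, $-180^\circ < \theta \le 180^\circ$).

θ = arctan(b/a) = arctan(15/15) (quadrant-adjusted) = 45°


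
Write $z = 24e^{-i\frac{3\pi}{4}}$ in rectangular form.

a = r cos θ = 24 * -sqrt(2)/2 = -12*sqrt(2)
b = r sin θ = 24 * -sqrt(2)/2 = -12*sqrt(2)
z = -12*sqrt(2) - 12*sqrt(2)i


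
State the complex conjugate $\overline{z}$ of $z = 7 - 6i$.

If z = a + bi, then conjugate(z) = a - bi
conjugate(7 - 6i) = 7 + 6i


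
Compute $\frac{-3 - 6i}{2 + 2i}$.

Multiply numerator and denominator by conjugate (2 - 2i):
= (-3 - 6i)(2 - 2i) / (2^2 + 2^2)
= (-18 - 6i) / 8
Divide through by 2: (-9 - 3i) / 4
= -9/4 - (3/4)i


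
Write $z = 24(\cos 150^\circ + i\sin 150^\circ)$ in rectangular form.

a = r cos θ = 24 * -sqrt(3)/2 = -12*sqrt(3)
b = r sin θ = 24 * 1/2 = 12
z = -12*sqrt(3) + 12i


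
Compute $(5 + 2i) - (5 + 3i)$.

(5 - 5) + (2 - 3)i = -i


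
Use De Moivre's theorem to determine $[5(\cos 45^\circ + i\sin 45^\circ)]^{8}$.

By De Moivre: z^n = r^n(cos(nθ) + i sin(nθ))
= 5^8(cos(8*45°) + i sin(8*45°))
= 390625(cos 0° + i sin 0°)
= 390625


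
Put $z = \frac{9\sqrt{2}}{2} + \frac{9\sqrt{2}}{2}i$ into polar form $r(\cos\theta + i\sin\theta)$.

r = |z| = sqrt(a^2 + b^2) = sqrt((9*sqrt(2)/2)^2 + (9*sqrt(2)/2)^2) = sqrt(81/2 + 81/2) = sqrt(81) = 9
θ = arctan(b/a) = arctan(6.364/6.364) (quadrant-adjusted) = 45°
z = 9(cos 45° + i sin 45°)


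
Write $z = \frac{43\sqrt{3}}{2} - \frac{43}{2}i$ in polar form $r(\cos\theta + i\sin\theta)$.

r = |z| = sqrt(a^2 + b^2) = sqrt((43*sqrt(3)/2)^2 + (-43/2)^2) = sqrt(5547/4 + 1849/4) = sqrt(1849) = 43
θ = arctan(b/a) = arctan(-21.5/37.2391) (quadrant-adjusted) = 330°
z = 43(cos 330° + i sin 330°)


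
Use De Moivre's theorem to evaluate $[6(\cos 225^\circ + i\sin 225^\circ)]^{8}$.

By De Moivre: z^n = r^n(cos(nθ) + i sin(nθ))
= 6^8(cos(8*225°) + i sin(8*225°))
= 1679616(cos 0° + i sin 0°)
= 1679616


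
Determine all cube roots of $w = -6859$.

|w| = 6859, arg(w) = 180°
Root modulus = 6859^(1/3) = 19
Root arguments: θ_k = (180° + 360°k)/3 for k = 0, 1, ..., 2
Roots: 19/2 + (19*sqrt(3)/2)i, -19, 19/2 - (19*sqrt(3)/2)i


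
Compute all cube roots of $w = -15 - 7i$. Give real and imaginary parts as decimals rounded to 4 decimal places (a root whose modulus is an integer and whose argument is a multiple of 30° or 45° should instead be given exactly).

|w| = sqrt(274) ≈ 16.552945, arg(w) ≈ 205.016893°
Root modulus = sqrt(274)^(1/3) ≈ 2.548542
Root arguments: θ_k = (arg(w) + 360°k)/3 for k = 0, 1, ..., 2
Compute each root as (root modulus)(cos θ_k + i sin θ_k) using full-precision intermediates, then round to 4 decimal places.
Roots: 0.9407 + 2.3686i, -2.5216 - 0.3696i, 1.5809 - 1.9990i


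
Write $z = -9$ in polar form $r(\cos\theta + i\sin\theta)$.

r = |z| = sqrt(a^2 + b^2) = sqrt((-9)^2 + (0)^2) = sqrt(81 + 0) = sqrt(81) = 9
b = 0 and a < 0, so z lies on the negative real axis: θ = 180°
z = 9(cos 180° + i sin 180°)


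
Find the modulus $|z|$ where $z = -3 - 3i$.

|z| = sqrt(a^2 + b^2) = sqrt((-3)^2 + (-3)^2) = sqrt(18) = sqrt(18)


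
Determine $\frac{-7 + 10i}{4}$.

Divisor is real, so divide each part by 4:
= -7/4 + (5/2)i


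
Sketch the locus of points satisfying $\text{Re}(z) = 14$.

Re(z) = x where z = x + yi; the equation x = 14 is satisfied by all points with that x-coordinate
Locus: Vertical line x = 14


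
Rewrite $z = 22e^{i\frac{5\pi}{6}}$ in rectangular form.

a = r cos θ = 22 * -sqrt(3)/2 = -11*sqrt(3)
b = r sin θ = 22 * 1/2 = 11
z = -11*sqrt(3) + 11i


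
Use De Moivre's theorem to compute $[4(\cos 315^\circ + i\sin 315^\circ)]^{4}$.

By De Moivre: z^n = r^n(cos(nθ) + i sin(nθ))
= 4^4(cos(4*315°) + i sin(4*315°))
= 256(cos 180° + i sin 180°)
= -256


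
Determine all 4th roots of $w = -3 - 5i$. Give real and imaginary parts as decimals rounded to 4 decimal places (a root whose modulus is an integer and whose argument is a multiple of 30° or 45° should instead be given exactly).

|w| = sqrt(34) ≈ 5.830952, arg(w) ≈ 239.036243°
Root modulus = sqrt(34)^(1/4) ≈ 1.553942
Root arguments: θ_k = (arg(w) + 360°k)/4 for k = 0, 1, ..., 3
Compute each root as (root modulus)(cos θ_k + i sin θ_k) using full-precision intermediates, then round to 4 decimal places.
Roots: 0.7826 + 1.3425i, -1.3425 + 0.7826i, -0.7826 - 1.3425i, 1.3425 - 0.7826i


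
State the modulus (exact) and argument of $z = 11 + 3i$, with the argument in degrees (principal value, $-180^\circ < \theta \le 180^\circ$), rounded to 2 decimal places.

|z| = sqrt(11^2 + 3^2) = sqrt(130)
arg(z) = arctan(b/a) = arctan(3/11) (quadrant-adjusted) = 15.26°


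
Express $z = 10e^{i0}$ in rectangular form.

a = r cos θ = 10 * 1 = 10
b = r sin θ = 10 * 0 = 0
z = 10


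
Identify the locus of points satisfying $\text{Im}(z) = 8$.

Im(z) = y where z = x + yi; the equation y = 8 is satisfied by all points with that y-coordinate
Locus: Horizontal line y = 8


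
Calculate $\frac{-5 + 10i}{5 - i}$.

Multiply numerator and denominator by conjugate (5 + i):
= (-5 + 10i)(5 + i) / (5^2 + (-1)^2)
= (-35 + 45i) / 26
= -35/26 + (45/26)i


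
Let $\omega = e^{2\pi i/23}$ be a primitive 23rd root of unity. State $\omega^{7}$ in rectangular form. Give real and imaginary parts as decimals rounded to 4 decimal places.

ω^7 = e^(2πi·7/23) = e^(i·14π/23)
= cos(14π/23) + i sin(14π/23)
= -0.3349 + 0.9423i


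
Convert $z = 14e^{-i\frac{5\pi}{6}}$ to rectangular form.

a = r cos θ = 14 * -sqrt(3)/2 = -7*sqrt(3)
b = r sin θ = 14 * -1/2 = -7
z = -7*sqrt(3) - 7i


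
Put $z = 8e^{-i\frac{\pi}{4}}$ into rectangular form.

a = r cos θ = 8 * sqrt(2)/2 = 4*sqrt(2)
b = r sin θ = 8 * -sqrt(2)/2 = -4*sqrt(2)
z = 4*sqrt(2) - 4*sqrt(2)i


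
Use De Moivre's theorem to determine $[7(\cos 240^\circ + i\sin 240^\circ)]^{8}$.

By De Moivre: z^n = r^n(cos(nθ) + i sin(nθ))
= 7^8(cos(8*240°) + i sin(8*240°))
= 5764801(cos 120° + i sin 120°)
= -5764801/2 + (5764801*sqrt(3)/2)i


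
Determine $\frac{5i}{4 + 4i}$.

Multiply numerator and denominator by conjugate (4 - 4i):
= (5i)(4 - 4i) / (4^2 + 4^2)
= (20 + 20i) / 32
Divide through by 4: (5 + 5i) / 8
= 5/8 + (5/8)i


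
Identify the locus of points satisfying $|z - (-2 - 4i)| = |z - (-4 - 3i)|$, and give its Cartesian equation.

|z - z1| = |z - z2| means z is equidistant from z1 and z2,
i.e. the perpendicular bisector of the segment from (-2, -4) to (-4, -3) (midpoint (-3, -7/2)).
With z = x + yi, square both sides:
(x - (-2))^2 + (y - (-4))^2 = (x - (-4))^2 + (y - (-3))^2
The x^2 and y^2 terms cancel: -4x + 2y = 25 - 20 = 5
Simplify: 4x - 2y = -5
Locus: Perpendicular bisector of the segment from (-2, -4) to (-4, -3): the line 4x - 2y = -5


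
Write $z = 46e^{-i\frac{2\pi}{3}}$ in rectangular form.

a = r cos θ = 46 * -1/2 = -23
b = r sin θ = 46 * -sqrt(3)/2 = -23*sqrt(3)
z = -23 - 23*sqrt(3)i


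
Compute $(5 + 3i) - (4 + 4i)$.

(5 - 4) + (3 - 4)i = 1 - i


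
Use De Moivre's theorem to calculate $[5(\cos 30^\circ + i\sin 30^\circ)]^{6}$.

By De Moivre: z^n = r^n(cos(nθ) + i sin(nθ))
= 5^6(cos(6*30°) + i sin(6*30°))
= 15625(cos 180° + i sin 180°)
= -15625


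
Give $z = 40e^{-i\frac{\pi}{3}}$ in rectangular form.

a = r cos θ = 40 * 1/2 = 20
b = r sin θ = 40 * -sqrt(3)/2 = -20*sqrt(3)
z = 20 - 20*sqrt(3)i


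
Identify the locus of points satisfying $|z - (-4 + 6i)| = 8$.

|z - z0| = r describes a circle centered at z0 with radius r
Here z0 = -4 + 6i and r = 8
Locus: Circle centered at (-4, 6) with radius 8


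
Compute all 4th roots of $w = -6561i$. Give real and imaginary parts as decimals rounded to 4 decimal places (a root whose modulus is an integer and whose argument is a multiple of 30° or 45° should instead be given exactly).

|w| = 6561, arg(w) = 270°
Root modulus = 6561^(1/4) = 9
Root arguments: θ_k = (270° + 360°k)/4 for k = 0, 1, ..., 3
Compute each root as (root modulus)(cos θ_k + i sin θ_k) using full-precision intermediates, then round to 4 decimal places.
Roots: 3.4442 + 8.3149i, -8.3149 + 3.4442i, -3.4442 - 8.3149i, 8.3149 - 3.4442i


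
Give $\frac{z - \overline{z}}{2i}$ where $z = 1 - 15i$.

z - conjugate(z) = 2bi
(z - conjugate(z))/(2i) = 2bi/(2i) = b = -15


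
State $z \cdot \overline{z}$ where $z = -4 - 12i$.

z * conjugate(z) = |z|^2 = a^2 + b^2
= (-4)^2 + (-12)^2 = 160


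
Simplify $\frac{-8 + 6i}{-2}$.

Divisor is real, so divide each part by -2:
= 4 - 3i


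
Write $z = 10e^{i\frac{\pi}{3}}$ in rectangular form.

a = r cos θ = 10 * 1/2 = 5
b = r sin θ = 10 * sqrt(3)/2 = 5*sqrt(3)
z = 5 + 5*sqrt(3)i


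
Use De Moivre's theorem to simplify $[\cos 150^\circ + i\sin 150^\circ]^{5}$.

By De Moivre: z^n = r^n(cos(nθ) + i sin(nθ))
= 1^5(cos(5*150°) + i sin(5*150°))
= 1(cos 30° + i sin 30°)
= sqrt(3)/2 + (1/2)i


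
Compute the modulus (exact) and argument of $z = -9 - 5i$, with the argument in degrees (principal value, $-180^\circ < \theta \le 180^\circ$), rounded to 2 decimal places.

|z| = sqrt((-9)^2 + (-5)^2) = sqrt(106)
arg(z) = arctan(b/a) = arctan(-5/-9) (quadrant-adjusted) = -150.95°


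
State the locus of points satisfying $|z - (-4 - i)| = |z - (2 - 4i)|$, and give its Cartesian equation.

|z - z1| = |z - z2| means z is equidistant from z1 and z2,
i.e. the perpendicular bisector of the segment from (-4, -1) to (2, -4) (midpoint (-1, -5/2)).
With z = x + yi, square both sides:
(x - (-4))^2 + (y - (-1))^2 = (x - 2)^2 + (y - (-4))^2
The x^2 and y^2 terms cancel: 12x + (-6)y = 20 - 17 = 3
Simplify: 4x - 2y = 1
Locus: Perpendicular bisector of the segment from (-4, -1) to (2, -4): the line 4x - 2y = 1


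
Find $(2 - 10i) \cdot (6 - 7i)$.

(a1*a2 - b1*b2) + (a1*b2 + b1*a2)i
= (12 - 70) + (-14 + (-60))i
= -58 - 74i


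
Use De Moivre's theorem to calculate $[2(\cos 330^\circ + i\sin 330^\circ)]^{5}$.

By De Moivre: z^n = r^n(cos(nθ) + i sin(nθ))
= 2^5(cos(5*330°) + i sin(5*330°))
= 32(cos 210° + i sin 210°)
= -16*sqrt(3) - 16i


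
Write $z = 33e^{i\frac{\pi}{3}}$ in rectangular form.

a = r cos θ = 33 * 1/2 = 33/2
b = r sin θ = 33 * sqrt(3)/2 = 33*sqrt(3)/2
z = 33/2 + (33*sqrt(3)/2)i


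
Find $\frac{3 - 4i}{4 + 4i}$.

Multiply numerator and denominator by conjugate (4 - 4i):
= (3 - 4i)(4 - 4i) / (4^2 + 4^2)
= (-4 - 28i) / 32
Divide through by 4: (-1 - 7i) / 8
= -1/8 - (7/8)i


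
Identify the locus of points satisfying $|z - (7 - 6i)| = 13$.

|z - z0| = r describes a circle centered at z0 with radius r
Here z0 = 7 - 6i and r = 13
Locus: Circle centered at (7, -6) with radius 13


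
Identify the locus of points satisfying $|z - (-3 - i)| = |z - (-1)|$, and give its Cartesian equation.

|z - z1| = |z - z2| means z is equidistant from z1 and z2,
i.e. the perpendicular bisector of the segment from (-3, -1) to (-1, 0) (midpoint (-2, -1/2)).
With z = x + yi, square both sides:
(x - (-3))^2 + (y - (-1))^2 = (x - (-1))^2 + (y - 0)^2
The x^2 and y^2 terms cancel: 4x + 2y = 1 - 10 = -9
Simplify: 4x + 2y = -9
Locus: Perpendicular bisector of the segment from (-3, -1) to (-1, 0): the line 4x + 2y = -9


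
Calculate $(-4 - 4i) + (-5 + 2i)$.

(-4 + (-5)) + (-4 + 2)i = -9 - 2i


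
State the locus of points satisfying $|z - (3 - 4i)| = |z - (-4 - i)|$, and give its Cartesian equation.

|z - z1| = |z - z2| means z is equidistant from z1 and z2,
i.e. the perpendicular bisector of the segment from (3, -4) to (-4, -1) (midpoint (-1/2, -5/2)).
With z = x + yi, square both sides:
(x - 3)^2 + (y - (-4))^2 = (x - (-4))^2 + (y - (-1))^2
The x^2 and y^2 terms cancel: -14x + 6y = 17 - 25 = -8
Simplify: 7x - 3y = 4
Locus: Perpendicular bisector of the segment from (3, -4) to (-4, -1): the line 7x - 3y = 4


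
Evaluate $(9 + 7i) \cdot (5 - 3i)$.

(a1*a2 - b1*b2) + (a1*b2 + b1*a2)i
= (45 - (-21)) + (-27 + 35)i
= 66 + 8i


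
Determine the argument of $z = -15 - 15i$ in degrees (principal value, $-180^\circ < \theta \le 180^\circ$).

θ = arctan(b/a) = arctan(-15/-15) (quadrant-adjusted) = -135°


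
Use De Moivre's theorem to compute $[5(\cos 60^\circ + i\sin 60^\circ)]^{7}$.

By De Moivre: z^n = r^n(cos(nθ) + i sin(nθ))
= 5^7(cos(7*60°) + i sin(7*60°))
= 78125(cos 60° + i sin 60°)
= 78125/2 + (78125*sqrt(3)/2)i


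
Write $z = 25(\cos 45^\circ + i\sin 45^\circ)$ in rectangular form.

a = r cos θ = 25 * sqrt(2)/2 = 25*sqrt(2)/2
b = r sin θ = 25 * sqrt(2)/2 = 25*sqrt(2)/2
z = 25*sqrt(2)/2 + (25*sqrt(2)/2)i


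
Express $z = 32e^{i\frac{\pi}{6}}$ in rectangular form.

a = r cos θ = 32 * sqrt(3)/2 = 16*sqrt(3)
b = r sin θ = 32 * 1/2 = 16
z = 16*sqrt(3) + 16i


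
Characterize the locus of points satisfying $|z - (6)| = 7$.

|z - z0| = r describes a circle centered at z0 with radius r
Here z0 = 6 and r = 7
Locus: Circle centered at (6, 0) with radius 7


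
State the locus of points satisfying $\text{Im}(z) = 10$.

Im(z) = y where z = x + yi; the equation y = 10 is satisfied by all points with that y-coordinate
Locus: Horizontal line y = 10


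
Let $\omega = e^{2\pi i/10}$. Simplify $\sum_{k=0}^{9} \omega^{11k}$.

Let ζ = ω^11 = e^(2πi·11/10). Since 10 ∤ 11, ζ ≠ 1.
Sum = Σ_{k=0}^{9} ζ^k = (ζ^10 - 1)/(ζ - 1) = (ω^{11·10} - 1)/(ζ - 1) = (1 - 1)/(ζ - 1) = 0


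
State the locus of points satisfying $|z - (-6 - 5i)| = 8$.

|z - z0| = r describes a circle centered at z0 with radius r
Here z0 = -6 - 5i and r = 8
Locus: Circle centered at (-6, -5) with radius 8


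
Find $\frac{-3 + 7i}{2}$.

Divisor is real, so divide each part by 2:
= -3/2 + (7/2)i


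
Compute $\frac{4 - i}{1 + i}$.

Multiply numerator and denominator by conjugate (1 - i):
= (4 - i)(1 - i) / (1^2 + 1^2)
= (3 - 5i) / 2
= 3/2 - (5/2)i


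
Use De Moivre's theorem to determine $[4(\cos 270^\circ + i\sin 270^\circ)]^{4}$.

By De Moivre: z^n = r^n(cos(nθ) + i sin(nθ))
= 4^4(cos(4*270°) + i sin(4*270°))
= 256(cos 0° + i sin 0°)
= 256


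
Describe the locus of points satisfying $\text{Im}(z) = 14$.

Im(z) = y where z = x + yi; the equation y = 14 is satisfied by all points with that y-coordinate
Locus: Horizontal line y = 14


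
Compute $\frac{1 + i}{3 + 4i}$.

Multiply numerator and denominator by conjugate (3 - 4i):
= (1 + i)(3 - 4i) / (3^2 + 4^2)
= (7 - i) / 25
= 7/25 - (1/25)i


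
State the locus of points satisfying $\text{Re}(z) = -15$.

Re(z) = x where z = x + yi; the equation x = -15 is satisfied by all points with that x-coordinate
Locus: Vertical line x = -15


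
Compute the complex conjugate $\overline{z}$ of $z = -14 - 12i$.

If z = a + bi, then conjugate(z) = a - bi
conjugate(-14 - 12i) = -14 + 12i


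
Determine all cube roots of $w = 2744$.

|w| = 2744, arg(w) = 0°
Root modulus = 2744^(1/3) = 14
Root arguments: θ_k = (0° + 360°k)/3 for k = 0, 1, ..., 2
Roots: 14, -7 + 7*sqrt(3)i, -7 - 7*sqrt(3)i


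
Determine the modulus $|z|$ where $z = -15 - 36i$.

|z| = sqrt(a^2 + b^2) = sqrt((-15)^2 + (-36)^2) = sqrt(1521) = 39


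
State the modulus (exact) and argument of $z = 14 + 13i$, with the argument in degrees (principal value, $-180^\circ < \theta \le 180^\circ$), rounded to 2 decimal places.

|z| = sqrt(14^2 + 13^2) = sqrt(365)
arg(z) = arctan(b/a) = arctan(13/14) (quadrant-adjusted) = 42.88°


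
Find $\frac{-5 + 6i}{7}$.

Divisor is real, so divide each part by 7:
= -5/7 + (6/7)i


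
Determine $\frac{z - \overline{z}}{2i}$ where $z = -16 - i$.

z - conjugate(z) = 2bi
(z - conjugate(z))/(2i) = 2bi/(2i) = b = -1


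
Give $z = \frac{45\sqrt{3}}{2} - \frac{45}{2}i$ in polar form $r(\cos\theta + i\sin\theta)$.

r = |z| = sqrt(a^2 + b^2) = sqrt((45*sqrt(3)/2)^2 + (-45/2)^2) = sqrt(6075/4 + 2025/4) = sqrt(2025) = 45
θ = arctan(b/a) = arctan(-22.5/38.9711) (quadrant-adjusted) = 330°
z = 45(cos 330° + i sin 330°)


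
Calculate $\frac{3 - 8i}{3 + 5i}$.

Multiply numerator and denominator by conjugate (3 - 5i):
= (3 - 8i)(3 - 5i) / (3^2 + 5^2)
= (-31 - 39i) / 34
= -31/34 - (39/34)i


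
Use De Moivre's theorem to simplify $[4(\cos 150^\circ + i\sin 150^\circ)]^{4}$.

By De Moivre: z^n = r^n(cos(nθ) + i sin(nθ))
= 4^4(cos(4*150°) + i sin(4*150°))
= 256(cos 240° + i sin 240°)
= -128 - 128*sqrt(3)i


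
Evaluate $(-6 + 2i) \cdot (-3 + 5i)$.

(a1*a2 - b1*b2) + (a1*b2 + b1*a2)i
= (18 - 10) + (-30 + (-6))i
= 8 - 36i


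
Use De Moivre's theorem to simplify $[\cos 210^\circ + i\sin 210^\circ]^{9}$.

By De Moivre: z^n = r^n(cos(nθ) + i sin(nθ))
= 1^9(cos(9*210°) + i sin(9*210°))
= 1(cos 90° + i sin 90°)
= i


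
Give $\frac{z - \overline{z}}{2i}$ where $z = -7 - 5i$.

z - conjugate(z) = 2bi
(z - conjugate(z))/(2i) = 2bi/(2i) = b = -5


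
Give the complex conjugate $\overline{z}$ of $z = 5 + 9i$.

If z = a + bi, then conjugate(z) = a - bi
conjugate(5 + 9i) = 5 - 9i


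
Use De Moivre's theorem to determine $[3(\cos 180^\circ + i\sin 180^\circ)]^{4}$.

By De Moivre: z^n = r^n(cos(nθ) + i sin(nθ))
= 3^4(cos(4*180°) + i sin(4*180°))
= 81(cos 0° + i sin 0°)
= 81


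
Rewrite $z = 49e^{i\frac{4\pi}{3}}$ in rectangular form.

a = r cos θ = 49 * -1/2 = -49/2
b = r sin θ = 49 * -sqrt(3)/2 = -49*sqrt(3)/2
z = -49/2 - (49*sqrt(3)/2)i


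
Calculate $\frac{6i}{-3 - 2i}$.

Multiply numerator and denominator by conjugate (-3 + 2i):
= (6i)(-3 + 2i) / ((-3)^2 + (-2)^2)
= (-12 - 18i) / 13
= -12/13 - (18/13)i


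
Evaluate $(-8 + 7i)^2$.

(a + bi)^2 = a^2 - b^2 + 2abi
= (-8)^2 - 7^2 + 2*(-8)*7i
= 15 - 112i


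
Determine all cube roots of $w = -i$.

|w| = 1, arg(w) = 270°
Root modulus = 1^(1/3) = 1
Root arguments: θ_k = (270° + 360°k)/3 for k = 0, 1, ..., 2
Roots: i, -sqrt(3)/2 - (1/2)i, sqrt(3)/2 - (1/2)i


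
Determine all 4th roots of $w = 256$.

|w| = 256, arg(w) = 0°
Root modulus = 256^(1/4) = 4
Root arguments: θ_k = (0° + 360°k)/4 for k = 0, 1, ..., 3
Roots: 4, 4i, -4, -4i


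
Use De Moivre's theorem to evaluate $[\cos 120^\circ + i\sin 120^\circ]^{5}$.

By De Moivre: z^n = r^n(cos(nθ) + i sin(nθ))
= 1^5(cos(5*120°) + i sin(5*120°))
= 1(cos 240° + i sin 240°)
= -1/2 - (sqrt(3)/2)i


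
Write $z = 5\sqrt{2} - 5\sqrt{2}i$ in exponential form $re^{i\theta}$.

r = |z| = sqrt((5*sqrt(2))^2 + (-5*sqrt(2))^2) = sqrt(50 + 50) = sqrt(100) = 10
θ = arctan(b/a) = arctan(-7.0711/7.0711) (quadrant-adjusted) = -45° = -π/4
z = 10e^(-i*π/4)


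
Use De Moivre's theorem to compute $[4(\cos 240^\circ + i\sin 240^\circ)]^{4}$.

By De Moivre: z^n = r^n(cos(nθ) + i sin(nθ))
= 4^4(cos(4*240°) + i sin(4*240°))
= 256(cos 240° + i sin 240°)
= -128 - 128*sqrt(3)i


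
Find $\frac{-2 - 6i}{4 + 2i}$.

Multiply numerator and denominator by conjugate (4 - 2i):
= (-2 - 6i)(4 - 2i) / (4^2 + 2^2)
= (-20 - 20i) / 20
= -1 - i


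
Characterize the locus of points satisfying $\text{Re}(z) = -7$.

Re(z) = x where z = x + yi; the equation x = -7 is satisfied by all points with that x-coordinate
Locus: Vertical line x = -7


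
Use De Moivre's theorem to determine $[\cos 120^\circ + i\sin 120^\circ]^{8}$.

By De Moivre: z^n = r^n(cos(nθ) + i sin(nθ))
= 1^8(cos(8*120°) + i sin(8*120°))
= 1(cos 240° + i sin 240°)
= -1/2 - (sqrt(3)/2)i


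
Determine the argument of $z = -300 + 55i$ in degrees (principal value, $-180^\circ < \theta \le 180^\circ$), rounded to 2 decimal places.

θ = arctan(b/a) = arctan(55/-300) (quadrant-adjusted) = 169.61°


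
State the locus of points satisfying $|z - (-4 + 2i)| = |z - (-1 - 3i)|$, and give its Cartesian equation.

|z - z1| = |z - z2| means z is equidistant from z1 and z2,
i.e. the perpendicular bisector of the segment from (-4, 2) to (-1, -3) (midpoint (-5/2, -1/2)).
With z = x + yi, square both sides:
(x - (-4))^2 + (y - 2)^2 = (x - (-1))^2 + (y - (-3))^2
The x^2 and y^2 terms cancel: 6x + (-10)y = 10 - 20 = -10
Simplify: 3x - 5y = -5
Locus: Perpendicular bisector of the segment from (-4, 2) to (-1, -3): the line 3x - 5y = -5


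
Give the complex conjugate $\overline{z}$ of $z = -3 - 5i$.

If z = a + bi, then conjugate(z) = a - bi
conjugate(-3 - 5i) = -3 + 5i


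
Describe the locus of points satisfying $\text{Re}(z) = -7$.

Re(z) = x where z = x + yi; the equation x = -7 is satisfied by all points with that x-coordinate
Locus: Vertical line x = -7


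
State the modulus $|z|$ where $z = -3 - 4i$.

|z| = sqrt(a^2 + b^2) = sqrt((-3)^2 + (-4)^2) = sqrt(25) = 5


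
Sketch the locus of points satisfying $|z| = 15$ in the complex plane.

|z| = 15 means sqrt(x^2 + y^2) = 15
This is a circle of radius 15 centered at the origin


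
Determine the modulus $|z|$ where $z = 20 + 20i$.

|z| = sqrt(a^2 + b^2) = sqrt(20^2 + 20^2) = sqrt(800) = sqrt(800)


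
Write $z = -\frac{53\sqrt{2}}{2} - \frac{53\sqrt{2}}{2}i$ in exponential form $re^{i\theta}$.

r = |z| = sqrt((-53*sqrt(2)/2)^2 + (-53*sqrt(2)/2)^2) = sqrt(2809/2 + 2809/2) = sqrt(2809) = 53
θ = arctan(b/a) = arctan(-37.4767/-37.4767) (quadrant-adjusted) = 225° = 5π/4
z = 53e^(i*5π/4)


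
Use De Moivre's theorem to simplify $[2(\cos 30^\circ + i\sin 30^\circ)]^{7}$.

By De Moivre: z^n = r^n(cos(nθ) + i sin(nθ))
= 2^7(cos(7*30°) + i sin(7*30°))
= 128(cos 210° + i sin 210°)
= -64*sqrt(3) - 64i


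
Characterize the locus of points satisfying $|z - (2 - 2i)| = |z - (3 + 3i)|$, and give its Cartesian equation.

|z - z1| = |z - z2| means z is equidistant from z1 and z2,
i.e. the perpendicular bisector of the segment from (2, -2) to (3, 3) (midpoint (5/2, 1/2)).
With z = x + yi, square both sides:
(x - 2)^2 + (y - (-2))^2 = (x - 3)^2 + (y - 3)^2
The x^2 and y^2 terms cancel: 2x + 10y = 18 - 8 = 10
Simplify: x + 5y = 5
Locus: Perpendicular bisector of the segment from (2, -2) to (3, 3): the line x + 5y = 5


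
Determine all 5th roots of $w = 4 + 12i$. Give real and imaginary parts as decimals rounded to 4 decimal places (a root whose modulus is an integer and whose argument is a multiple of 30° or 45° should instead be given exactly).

|w| = sqrt(160) ≈ 12.649111, arg(w) ≈ 71.565051°
Root modulus = sqrt(160)^(1/5) ≈ 1.661162
Root arguments: θ_k = (arg(w) + 360°k)/5 for k = 0, 1, ..., 4
Compute each root as (root modulus)(cos θ_k + i sin θ_k) using full-precision intermediates, then round to 4 decimal places.
Roots: 1.6096 + 0.4107i, 0.1068 + 1.6577i, -1.5436 + 0.6139i, -1.0608 - 1.2783i, 0.8880 - 1.4039i


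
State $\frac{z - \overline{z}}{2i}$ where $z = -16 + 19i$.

z - conjugate(z) = 2bi
(z - conjugate(z))/(2i) = 2bi/(2i) = b = 19


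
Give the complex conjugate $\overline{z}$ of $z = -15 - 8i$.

If z = a + bi, then conjugate(z) = a - bi
conjugate(-15 - 8i) = -15 + 8i


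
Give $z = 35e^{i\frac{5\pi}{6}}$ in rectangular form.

a = r cos θ = 35 * -sqrt(3)/2 = -35*sqrt(3)/2
b = r sin θ = 35 * 1/2 = 35/2
z = -35*sqrt(3)/2 + (35/2)i


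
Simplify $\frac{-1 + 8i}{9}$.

Divisor is real, so divide each part by 9:
= -1/9 + (8/9)i


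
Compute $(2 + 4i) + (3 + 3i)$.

(2 + 3) + (4 + 3)i = 5 + 7i


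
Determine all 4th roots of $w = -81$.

|w| = 81, arg(w) = 180°
Root modulus = 81^(1/4) = 3
Root arguments: θ_k = (180° + 360°k)/4 for k = 0, 1, ..., 3
Roots: 3*sqrt(2)/2 + (3*sqrt(2)/2)i, -3*sqrt(2)/2 + (3*sqrt(2)/2)i, -3*sqrt(2)/2 - (3*sqrt(2)/2)i, 3*sqrt(2)/2 - (3*sqrt(2)/2)i


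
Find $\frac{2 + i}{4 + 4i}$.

Multiply numerator and denominator by conjugate (4 - 4i):
= (2 + i)(4 - 4i) / (4^2 + 4^2)
= (12 - 4i) / 32
Divide through by 4: (3 - i) / 8
= 3/8 - (1/8)i


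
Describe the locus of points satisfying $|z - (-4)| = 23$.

|z - z0| = r describes a circle centered at z0 with radius r
Here z0 = -4 and r = 23
Locus: Circle centered at (-4, 0) with radius 23


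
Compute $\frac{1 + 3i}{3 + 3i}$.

Multiply numerator and denominator by conjugate (3 - 3i):
= (1 + 3i)(3 - 3i) / (3^2 + 3^2)
= (12 + 6i) / 18
Divide through by 6: (2 + i) / 3
= 2/3 + (1/3)i


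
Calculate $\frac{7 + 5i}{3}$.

Divisor is real, so divide each part by 3:
= 7/3 + (5/3)i


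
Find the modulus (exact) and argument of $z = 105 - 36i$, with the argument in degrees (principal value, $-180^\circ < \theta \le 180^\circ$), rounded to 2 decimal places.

|z| = sqrt(105^2 + (-36)^2) = 111
arg(z) = arctan(b/a) = arctan(-36/105) (quadrant-adjusted) = -18.92°


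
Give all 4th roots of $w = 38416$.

|w| = 38416, arg(w) = 0°
Root modulus = 38416^(1/4) = 14
Root arguments: θ_k = (0° + 360°k)/4 for k = 0, 1, ..., 3
Roots: 14, 14i, -14, -14i


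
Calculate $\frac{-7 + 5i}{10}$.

Divisor is real, so divide each part by 10:
= -7/10 + (1/2)i


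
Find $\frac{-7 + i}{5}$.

Divisor is real, so divide each part by 5:
= -7/5 + (1/5)i


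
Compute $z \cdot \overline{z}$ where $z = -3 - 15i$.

z * conjugate(z) = |z|^2 = a^2 + b^2
= (-3)^2 + (-15)^2 = 234


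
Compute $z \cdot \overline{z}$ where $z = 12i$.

z * conjugate(z) = |z|^2 = a^2 + b^2
= 0^2 + 12^2 = 144


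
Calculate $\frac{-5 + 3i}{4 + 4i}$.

Multiply numerator and denominator by conjugate (4 - 4i):
= (-5 + 3i)(4 - 4i) / (4^2 + 4^2)
= (-8 + 32i) / 32
Divide through by 8: (-1 + 4i) / 4
= -1/4 + i


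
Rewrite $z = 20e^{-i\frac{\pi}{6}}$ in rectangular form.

a = r cos θ = 20 * sqrt(3)/2 = 10*sqrt(3)
b = r sin θ = 20 * -1/2 = -10
z = 10*sqrt(3) - 10i


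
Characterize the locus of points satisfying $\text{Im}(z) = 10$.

Im(z) = y where z = x + yi; the equation y = 10 is satisfied by all points with that y-coordinate
Locus: Horizontal line y = 10


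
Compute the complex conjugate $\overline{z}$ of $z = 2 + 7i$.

If z = a + bi, then conjugate(z) = a - bi
conjugate(2 + 7i) = 2 - 7i


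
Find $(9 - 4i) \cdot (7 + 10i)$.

(a1*a2 - b1*b2) + (a1*b2 + b1*a2)i
= (63 - (-40)) + (90 + (-28))i
= 103 + 62i


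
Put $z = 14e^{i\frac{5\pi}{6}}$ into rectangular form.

a = r cos θ = 14 * -sqrt(3)/2 = -7*sqrt(3)
b = r sin θ = 14 * 1/2 = 7
z = -7*sqrt(3) + 7i


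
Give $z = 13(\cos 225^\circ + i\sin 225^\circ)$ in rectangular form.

a = r cos θ = 13 * -sqrt(2)/2 = -13*sqrt(2)/2
b = r sin θ = 13 * -sqrt(2)/2 = -13*sqrt(2)/2
z = -13*sqrt(2)/2 - (13*sqrt(2)/2)i


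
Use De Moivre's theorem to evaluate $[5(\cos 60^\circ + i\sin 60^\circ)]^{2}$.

By De Moivre: z^n = r^n(cos(nθ) + i sin(nθ))
= 5^2(cos(2*60°) + i sin(2*60°))
= 25(cos 120° + i sin 120°)
= -25/2 + (25*sqrt(3)/2)i


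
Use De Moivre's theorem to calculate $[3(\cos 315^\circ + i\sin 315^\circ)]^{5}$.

By De Moivre: z^n = r^n(cos(nθ) + i sin(nθ))
= 3^5(cos(5*315°) + i sin(5*315°))
= 243(cos 135° + i sin 135°)
= -243*sqrt(2)/2 + (243*sqrt(2)/2)i


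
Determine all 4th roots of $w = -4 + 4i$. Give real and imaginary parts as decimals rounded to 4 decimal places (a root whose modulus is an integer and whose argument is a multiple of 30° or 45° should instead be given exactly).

|w| = sqrt(32) ≈ 5.656854, arg(w) = 135°
Root modulus = sqrt(32)^(1/4) ≈ 1.542211
Root arguments: θ_k = (135° + 360°k)/4 for k = 0, 1, ..., 3
Compute each root as (root modulus)(cos θ_k + i sin θ_k) using full-precision intermediates, then round to 4 decimal places.
Roots: 1.2823 + 0.8568i, -0.8568 + 1.2823i, -1.2823 - 0.8568i, 0.8568 - 1.2823i


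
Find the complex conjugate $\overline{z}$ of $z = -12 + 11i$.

If z = a + bi, then conjugate(z) = a - bi
conjugate(-12 + 11i) = -12 - 11i


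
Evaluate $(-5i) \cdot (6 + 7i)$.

(a1*a2 - b1*b2) + (a1*b2 + b1*a2)i
= (0 - (-35)) + (0 + (-30))i
= 35 - 30i


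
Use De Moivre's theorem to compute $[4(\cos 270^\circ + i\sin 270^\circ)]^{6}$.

By De Moivre: z^n = r^n(cos(nθ) + i sin(nθ))
= 4^6(cos(6*270°) + i sin(6*270°))
= 4096(cos 180° + i sin 180°)
= -4096


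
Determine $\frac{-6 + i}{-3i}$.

Multiply numerator and denominator by conjugate (3i):
= (-6 + i)(3i) / (0^2 + (-3)^2)
= (-3 - 18i) / 9
Divide through by 3: (-1 - 6i) / 3
= -1/3 - 2i


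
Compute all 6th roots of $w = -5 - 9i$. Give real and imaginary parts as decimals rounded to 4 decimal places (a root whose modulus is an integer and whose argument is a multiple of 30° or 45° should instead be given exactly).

|w| = sqrt(106) ≈ 10.295630, arg(w) ≈ 240.945396°
Root modulus = sqrt(106)^(1/6) ≈ 1.474944
Root arguments: θ_k = (arg(w) + 360°k)/6 for k = 0, 1, ..., 5
Compute each root as (root modulus)(cos θ_k + i sin θ_k) using full-precision intermediates, then round to 4 decimal places.
Roots: 1.1273 + 0.9512i, -0.2601 + 1.4518i, -1.3874 + 0.5006i, -1.1273 - 0.9512i, 0.2601 - 1.4518i, 1.3874 - 0.5006i


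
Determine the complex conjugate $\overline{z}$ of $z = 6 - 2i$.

If z = a + bi, then conjugate(z) = a - bi
conjugate(6 - 2i) = 6 + 2i


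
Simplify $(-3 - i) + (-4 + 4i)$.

(-3 + (-4)) + (-1 + 4)i = -7 + 3i


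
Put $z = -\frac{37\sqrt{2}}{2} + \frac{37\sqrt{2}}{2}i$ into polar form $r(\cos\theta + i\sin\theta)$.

r = |z| = sqrt(a^2 + b^2) = sqrt((-37*sqrt(2)/2)^2 + (37*sqrt(2)/2)^2) = sqrt(1369/2 + 1369/2) = sqrt(1369) = 37
θ = arctan(b/a) = arctan(26.163/-26.163) (quadrant-adjusted) = 135°
z = 37(cos 135° + i sin 135°)


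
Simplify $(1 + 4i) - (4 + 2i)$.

(1 - 4) + (4 - 2)i = -3 + 2i


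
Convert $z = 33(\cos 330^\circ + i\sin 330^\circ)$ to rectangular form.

a = r cos θ = 33 * sqrt(3)/2 = 33*sqrt(3)/2
b = r sin θ = 33 * -1/2 = -33/2
z = 33*sqrt(3)/2 - (33/2)i


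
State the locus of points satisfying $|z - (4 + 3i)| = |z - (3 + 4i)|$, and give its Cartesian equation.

|z - z1| = |z - z2| means z is equidistant from z1 and z2,
i.e. the perpendicular bisector of the segment from (4, 3) to (3, 4) (midpoint (7/2, 7/2)).
With z = x + yi, square both sides:
(x - 4)^2 + (y - 3)^2 = (x - 3)^2 + (y - 4)^2
The x^2 and y^2 terms cancel: -2x + 2y = 25 - 25 = 0
Simplify: x - y = 0
Locus: Perpendicular bisector of the segment from (4, 3) to (3, 4): the line x - y = 0


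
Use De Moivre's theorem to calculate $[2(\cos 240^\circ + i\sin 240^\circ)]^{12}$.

By De Moivre: z^n = r^n(cos(nθ) + i sin(nθ))
= 2^12(cos(12*240°) + i sin(12*240°))
= 4096(cos 0° + i sin 0°)
= 4096


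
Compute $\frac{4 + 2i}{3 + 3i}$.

Multiply numerator and denominator by conjugate (3 - 3i):
= (4 + 2i)(3 - 3i) / (3^2 + 3^2)
= (18 - 6i) / 18
Divide through by 6: (3 - i) / 3
= 1 - (1/3)i


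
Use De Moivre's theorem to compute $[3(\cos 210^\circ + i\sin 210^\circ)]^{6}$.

By De Moivre: z^n = r^n(cos(nθ) + i sin(nθ))
= 3^6(cos(6*210°) + i sin(6*210°))
= 729(cos 180° + i sin 180°)
= -729


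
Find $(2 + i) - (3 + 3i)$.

(2 - 3) + (1 - 3)i = -1 - 2i


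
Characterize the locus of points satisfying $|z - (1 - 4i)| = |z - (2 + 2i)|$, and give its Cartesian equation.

|z - z1| = |z - z2| means z is equidistant from z1 and z2,
i.e. the perpendicular bisector of the segment from (1, -4) to (2, 2) (midpoint (3/2, -1)).
With z = x + yi, square both sides:
(x - 1)^2 + (y - (-4))^2 = (x - 2)^2 + (y - 2)^2
The x^2 and y^2 terms cancel: 2x + 12y = 8 - 17 = -9
Simplify: 2x + 12y = -9
Locus: Perpendicular bisector of the segment from (1, -4) to (2, 2): the line 2x + 12y = -9


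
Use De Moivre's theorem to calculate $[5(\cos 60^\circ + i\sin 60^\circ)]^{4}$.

By De Moivre: z^n = r^n(cos(nθ) + i sin(nθ))
= 5^4(cos(4*60°) + i sin(4*60°))
= 625(cos 240° + i sin 240°)
= -625/2 - (625*sqrt(3)/2)i


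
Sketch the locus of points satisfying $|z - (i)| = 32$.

|z - z0| = r describes a circle centered at z0 with radius r
Here z0 = i and r = 32
Locus: Circle centered at (0, 1) with radius 32


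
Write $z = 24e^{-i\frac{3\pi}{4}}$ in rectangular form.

a = r cos θ = 24 * -sqrt(2)/2 = -12*sqrt(2)
b = r sin θ = 24 * -sqrt(2)/2 = -12*sqrt(2)
z = -12*sqrt(2) - 12*sqrt(2)i


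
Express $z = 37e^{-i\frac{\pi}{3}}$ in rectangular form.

a = r cos θ = 37 * 1/2 = 37/2
b = r sin θ = 37 * -sqrt(3)/2 = -37*sqrt(3)/2
z = 37/2 - (37*sqrt(3)/2)i


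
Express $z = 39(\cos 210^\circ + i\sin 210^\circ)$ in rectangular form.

a = r cos θ = 39 * -sqrt(3)/2 = -39*sqrt(3)/2
b = r sin θ = 39 * -1/2 = -39/2
z = -39*sqrt(3)/2 - (39/2)i


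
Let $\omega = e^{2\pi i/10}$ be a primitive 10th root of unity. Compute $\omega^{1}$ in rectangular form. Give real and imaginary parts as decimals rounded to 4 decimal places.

ω^1 = e^(2πi·1/10) = e^(i·1π/5)
= cos(1π/5) + i sin(1π/5)
= 0.8090 + 0.5878i


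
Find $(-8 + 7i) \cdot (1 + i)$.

(a1*a2 - b1*b2) + (a1*b2 + b1*a2)i
= (-8 - 7) + (-8 + 7)i
= -15 - i


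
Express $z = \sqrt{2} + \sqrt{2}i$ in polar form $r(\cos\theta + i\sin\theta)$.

r = |z| = sqrt(a^2 + b^2) = sqrt((sqrt(2))^2 + (sqrt(2))^2) = sqrt(2 + 2) = sqrt(4) = 2
θ = arctan(b/a) = arctan(1.4142/1.4142) (quadrant-adjusted) = 45°
z = 2(cos 45° + i sin 45°)


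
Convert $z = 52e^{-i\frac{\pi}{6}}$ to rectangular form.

a = r cos θ = 52 * sqrt(3)/2 = 26*sqrt(3)
b = r sin θ = 52 * -1/2 = -26
z = 26*sqrt(3) - 26i


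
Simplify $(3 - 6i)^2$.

(a + bi)^2 = a^2 - b^2 + 2abi
= 3^2 - (-6)^2 + 2*3*(-6)i
= -27 - 36i


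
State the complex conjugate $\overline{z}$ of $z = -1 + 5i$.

If z = a + bi, then conjugate(z) = a - bi
conjugate(-1 + 5i) = -1 - 5i


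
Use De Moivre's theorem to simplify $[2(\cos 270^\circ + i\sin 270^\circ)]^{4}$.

By De Moivre: z^n = r^n(cos(nθ) + i sin(nθ))
= 2^4(cos(4*270°) + i sin(4*270°))
= 16(cos 0° + i sin 0°)
= 16


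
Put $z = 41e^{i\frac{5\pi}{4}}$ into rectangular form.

a = r cos θ = 41 * -sqrt(2)/2 = -41*sqrt(2)/2
b = r sin θ = 41 * -sqrt(2)/2 = -41*sqrt(2)/2
z = -41*sqrt(2)/2 - (41*sqrt(2)/2)i


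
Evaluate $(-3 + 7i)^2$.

(a + bi)^2 = a^2 - b^2 + 2abi
= (-3)^2 - 7^2 + 2*(-3)*7i
= -40 - 42i


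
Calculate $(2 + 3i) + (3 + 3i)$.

(2 + 3) + (3 + 3)i = 5 + 6i


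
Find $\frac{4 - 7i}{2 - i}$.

Multiply numerator and denominator by conjugate (2 + i):
= (4 - 7i)(2 + i) / (2^2 + (-1)^2)
= (15 - 10i) / 5
= 3 - 2i


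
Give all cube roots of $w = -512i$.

|w| = 512, arg(w) = 270°
Root modulus = 512^(1/3) = 8
Root arguments: θ_k = (270° + 360°k)/3 for k = 0, 1, ..., 2
Roots: 8i, -4*sqrt(3) - 4i, 4*sqrt(3) - 4i


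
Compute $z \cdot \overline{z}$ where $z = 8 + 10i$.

z * conjugate(z) = |z|^2 = a^2 + b^2
= 8^2 + 10^2 = 164


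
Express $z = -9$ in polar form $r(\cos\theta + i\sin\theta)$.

r = |z| = sqrt(a^2 + b^2) = sqrt((-9)^2 + (0)^2) = sqrt(81 + 0) = sqrt(81) = 9
b = 0 and a < 0, so z lies on the negative real axis: θ = 180°
z = 9(cos 180° + i sin 180°)


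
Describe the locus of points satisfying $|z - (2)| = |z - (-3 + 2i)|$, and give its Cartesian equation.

|z - z1| = |z - z2| means z is equidistant from z1 and z2,
i.e. the perpendicular bisector of the segment from (2, 0) to (-3, 2) (midpoint (-1/2, 1)).
With z = x + yi, square both sides:
(x - 2)^2 + (y - 0)^2 = (x - (-3))^2 + (y - 2)^2
The x^2 and y^2 terms cancel: -10x + 4y = 13 - 4 = 9
Simplify: 10x - 4y = -9
Locus: Perpendicular bisector of the segment from (2, 0) to (-3, 2): the line 10x - 4y = -9


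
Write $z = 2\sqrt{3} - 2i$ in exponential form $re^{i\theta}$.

r = |z| = sqrt((2*sqrt(3))^2 + (-2)^2) = sqrt(12 + 4) = sqrt(16) = 4
θ = arctan(b/a) = arctan(-2/3.4641) (quadrant-adjusted) = -30° = -π/6
z = 4e^(-i*π/6)


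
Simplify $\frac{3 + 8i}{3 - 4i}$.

Multiply numerator and denominator by conjugate (3 + 4i):
= (3 + 8i)(3 + 4i) / (3^2 + (-4)^2)
= (-23 + 36i) / 25
= -23/25 + (36/25)i


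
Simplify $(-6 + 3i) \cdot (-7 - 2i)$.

(a1*a2 - b1*b2) + (a1*b2 + b1*a2)i
= (42 - (-6)) + (12 + (-21))i
= 48 - 9i


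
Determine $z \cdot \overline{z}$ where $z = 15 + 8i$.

z * conjugate(z) = |z|^2 = a^2 + b^2
= 15^2 + 8^2 = 289


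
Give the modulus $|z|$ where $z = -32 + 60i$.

|z| = sqrt(a^2 + b^2) = sqrt((-32)^2 + 60^2) = sqrt(4624) = 68


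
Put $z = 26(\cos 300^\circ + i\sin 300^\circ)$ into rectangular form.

a = r cos θ = 26 * 1/2 = 13
b = r sin θ = 26 * -sqrt(3)/2 = -13*sqrt(3)
z = 13 - 13*sqrt(3)i


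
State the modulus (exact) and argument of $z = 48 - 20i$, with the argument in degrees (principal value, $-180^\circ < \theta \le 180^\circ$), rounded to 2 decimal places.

|z| = sqrt(48^2 + (-20)^2) = 52
arg(z) = arctan(b/a) = arctan(-20/48) (quadrant-adjusted) = -22.62°


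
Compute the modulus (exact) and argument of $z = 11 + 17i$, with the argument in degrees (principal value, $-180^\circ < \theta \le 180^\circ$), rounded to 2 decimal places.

|z| = sqrt(11^2 + 17^2) = sqrt(410)
arg(z) = arctan(b/a) = arctan(17/11) (quadrant-adjusted) = 57.09°


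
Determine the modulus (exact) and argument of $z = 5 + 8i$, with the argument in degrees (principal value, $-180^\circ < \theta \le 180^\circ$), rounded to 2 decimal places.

|z| = sqrt(5^2 + 8^2) = sqrt(89)
arg(z) = arctan(b/a) = arctan(8/5) (quadrant-adjusted) = 57.99°


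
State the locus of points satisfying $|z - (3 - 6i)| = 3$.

|z - z0| = r describes a circle centered at z0 with radius r
Here z0 = 3 - 6i and r = 3
Locus: Circle centered at (3, -6) with radius 3


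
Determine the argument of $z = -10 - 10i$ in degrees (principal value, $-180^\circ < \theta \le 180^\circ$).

θ = arctan(b/a) = arctan(-10/-10) (quadrant-adjusted) = -135°


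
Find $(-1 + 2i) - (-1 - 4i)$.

(-1 - (-1)) + (2 - (-4))i = 6i


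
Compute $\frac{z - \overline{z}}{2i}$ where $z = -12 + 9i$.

z - conjugate(z) = 2bi
(z - conjugate(z))/(2i) = 2bi/(2i) = b = 9


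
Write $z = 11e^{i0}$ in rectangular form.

a = r cos θ = 11 * 1 = 11
b = r sin θ = 11 * 0 = 0
z = 11


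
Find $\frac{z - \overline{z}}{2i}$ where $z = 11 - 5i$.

z - conjugate(z) = 2bi
(z - conjugate(z))/(2i) = 2bi/(2i) = b = -5


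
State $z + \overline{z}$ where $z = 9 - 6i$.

z + conjugate(z) = (a + bi) + (a - bi) = 2a
= 2 * 9 = 18


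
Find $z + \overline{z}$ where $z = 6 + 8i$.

z + conjugate(z) = (a + bi) + (a - bi) = 2a
= 2 * 6 = 12


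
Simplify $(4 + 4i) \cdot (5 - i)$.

(a1*a2 - b1*b2) + (a1*b2 + b1*a2)i
= (20 - (-4)) + (-4 + 20)i
= 24 + 16i


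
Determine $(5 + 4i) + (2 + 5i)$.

(5 + 2) + (4 + 5)i = 7 + 9i


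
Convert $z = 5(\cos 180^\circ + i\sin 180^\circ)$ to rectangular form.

a = r cos θ = 5 * -1 = -5
b = r sin θ = 5 * 0 = 0
z = -5


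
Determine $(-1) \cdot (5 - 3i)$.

(a1*a2 - b1*b2) + (a1*b2 + b1*a2)i
= (-5 - 0) + (3 + 0)i
= -5 + 3i


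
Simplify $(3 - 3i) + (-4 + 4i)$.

(3 + (-4)) + (-3 + 4)i = -1 + i


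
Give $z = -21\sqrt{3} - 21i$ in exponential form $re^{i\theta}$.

r = |z| = sqrt((-21*sqrt(3))^2 + (-21)^2) = sqrt(1323 + 441) = sqrt(1764) = 42
θ = arctan(b/a) = arctan(-21/-36.3731) (quadrant-adjusted) = 210° = 7π/6
z = 42e^(i*7π/6)


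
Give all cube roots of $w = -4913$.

|w| = 4913, arg(w) = 180°
Root modulus = 4913^(1/3) = 17
Root arguments: θ_k = (180° + 360°k)/3 for k = 0, 1, ..., 2
Roots: 17/2 + (17*sqrt(3)/2)i, -17, 17/2 - (17*sqrt(3)/2)i


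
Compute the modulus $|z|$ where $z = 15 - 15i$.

|z| = sqrt(a^2 + b^2) = sqrt(15^2 + (-15)^2) = sqrt(450) = sqrt(450)


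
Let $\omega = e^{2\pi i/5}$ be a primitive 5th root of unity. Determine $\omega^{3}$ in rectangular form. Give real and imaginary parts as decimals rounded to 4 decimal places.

ω^3 = e^(2πi·3/5) = e^(i·6π/5)
= cos(6π/5) + i sin(6π/5)
= -0.8090 - 0.5878i
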